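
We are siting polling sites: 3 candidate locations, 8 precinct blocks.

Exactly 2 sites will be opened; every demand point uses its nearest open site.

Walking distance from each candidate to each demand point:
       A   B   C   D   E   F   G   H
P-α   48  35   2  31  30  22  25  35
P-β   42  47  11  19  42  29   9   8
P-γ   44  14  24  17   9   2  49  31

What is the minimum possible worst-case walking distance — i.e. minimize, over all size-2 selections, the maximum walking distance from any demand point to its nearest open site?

42

Open {P-α, P-β}.
  Farthest demand point is A at walking distance 42 (to P-β); all others are ≤ 42.
With {P-β, P-γ} the worst case is 42.
With {P-α, P-γ} the worst case is 44.
No size-2 selection achieves below 42.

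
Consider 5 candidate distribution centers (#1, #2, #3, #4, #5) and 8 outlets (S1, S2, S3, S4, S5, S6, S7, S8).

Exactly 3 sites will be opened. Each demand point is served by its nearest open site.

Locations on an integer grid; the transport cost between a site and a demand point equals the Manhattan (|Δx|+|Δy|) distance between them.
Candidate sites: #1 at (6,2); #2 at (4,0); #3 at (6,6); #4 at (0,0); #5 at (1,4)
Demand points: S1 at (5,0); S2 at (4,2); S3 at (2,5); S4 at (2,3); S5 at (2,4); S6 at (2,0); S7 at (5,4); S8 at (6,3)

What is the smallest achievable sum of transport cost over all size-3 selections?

Open {#1, #2, #5}.
  S1→#2 1, S2→#1 2, S3→#5 2, S4→#5 2, S5→#5 1, S6→#2 2, S7→#1 3, S8→#1 1  ⇒ total 14.
Compare {#1, #4, #5}: total 16.
Compare {#2, #3, #5}: total 16.
No size-3 selection does better; minimum is 14.

14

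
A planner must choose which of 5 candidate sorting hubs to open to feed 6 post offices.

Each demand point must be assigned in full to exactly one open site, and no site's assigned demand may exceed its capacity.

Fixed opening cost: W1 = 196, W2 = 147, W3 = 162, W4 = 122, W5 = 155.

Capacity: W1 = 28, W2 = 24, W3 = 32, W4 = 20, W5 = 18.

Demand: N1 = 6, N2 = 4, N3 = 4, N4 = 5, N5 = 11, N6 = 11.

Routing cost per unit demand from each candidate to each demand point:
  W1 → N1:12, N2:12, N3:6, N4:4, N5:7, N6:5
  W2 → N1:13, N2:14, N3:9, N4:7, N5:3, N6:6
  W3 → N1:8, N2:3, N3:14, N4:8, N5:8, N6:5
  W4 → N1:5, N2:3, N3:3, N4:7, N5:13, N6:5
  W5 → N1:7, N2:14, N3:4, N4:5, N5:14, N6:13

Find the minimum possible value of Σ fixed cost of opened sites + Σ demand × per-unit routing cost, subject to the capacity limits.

457

Open {W2, W4}; cheapest assignment that respects the capacities:
  W2 (cap 24, load 22): N5, N6 — cost 11×3 + 11×6 = 99
  W4 (cap 20, load 19): N1, N2, N3, N4 — cost 6×5 + 4×3 + 4×3 + 5×7 = 89
  Shipping 188, fixed 269 → total 457.
  Any other capacity-feasible assignment to {W2, W4} ships for at least 188.
Compare {W3, W4}: its best feasible assignment gives total 516.
Compare {W1, W4}: its best feasible assignment gives total 524.
Every other set of open sites that can feasibly serve all demand totals ≥ 516 even under its best assignment. Minimum: 457.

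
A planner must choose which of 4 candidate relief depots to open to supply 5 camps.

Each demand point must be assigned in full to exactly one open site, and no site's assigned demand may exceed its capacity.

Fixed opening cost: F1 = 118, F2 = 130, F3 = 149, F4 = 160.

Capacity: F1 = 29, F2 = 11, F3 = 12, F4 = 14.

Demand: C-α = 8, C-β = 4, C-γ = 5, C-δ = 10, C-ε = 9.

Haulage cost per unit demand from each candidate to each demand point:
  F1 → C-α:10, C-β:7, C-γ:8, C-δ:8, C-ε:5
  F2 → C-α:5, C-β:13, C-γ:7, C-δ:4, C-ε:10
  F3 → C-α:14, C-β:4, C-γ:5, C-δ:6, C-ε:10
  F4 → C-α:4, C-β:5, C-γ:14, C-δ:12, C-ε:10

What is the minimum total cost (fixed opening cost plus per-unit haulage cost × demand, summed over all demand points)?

481

Open {F1, F2}; cheapest assignment that respects the capacities:
  F1 (cap 29, load 26): C-α, C-β, C-γ, C-ε — cost 8×10 + 4×7 + 5×8 + 9×5 = 193
  F2 (cap 11, load 10): C-δ — cost 10×4 = 40
  Shipping 233, fixed 248 → total 481.
  Any other capacity-feasible assignment to {F1, F2} ships for at least 233.
Compare {F1, F4}: its best feasible assignment gives total 495.
Compare {F1, F3}: its best feasible assignment gives total 513.
Every other set of open sites that can feasibly serve all demand totals ≥ 495 even under its best assignment. Minimum: 481.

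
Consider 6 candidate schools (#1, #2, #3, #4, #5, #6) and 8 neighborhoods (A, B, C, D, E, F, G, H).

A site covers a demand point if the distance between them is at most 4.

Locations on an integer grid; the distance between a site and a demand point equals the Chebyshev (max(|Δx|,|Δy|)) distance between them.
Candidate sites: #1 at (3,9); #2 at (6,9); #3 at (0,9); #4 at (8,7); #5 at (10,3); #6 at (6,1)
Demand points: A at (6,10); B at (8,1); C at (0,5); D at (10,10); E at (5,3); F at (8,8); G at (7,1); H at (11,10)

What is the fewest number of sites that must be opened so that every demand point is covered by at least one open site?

3

Coverage sets (demand points within 4 of each site):
  #1: {A, C}
  #2: {A, D, F}
  #3: {C}
  #4: {A, D, E, F, H}
  #5: {B, G}
  #6: {B, E, G}
No 2 sites suffice: every size-2 union leaves at least one demand point uncovered.
But {#1, #4, #5} covers everything, so the minimum is 3.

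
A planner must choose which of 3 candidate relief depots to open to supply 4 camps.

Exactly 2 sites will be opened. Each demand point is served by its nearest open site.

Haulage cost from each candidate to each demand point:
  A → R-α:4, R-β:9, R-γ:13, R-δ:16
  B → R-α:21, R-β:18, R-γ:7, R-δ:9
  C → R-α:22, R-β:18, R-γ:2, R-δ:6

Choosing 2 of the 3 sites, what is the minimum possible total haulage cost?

Open {A, C}.
  R-α→A 4, R-β→A 9, R-γ→C 2, R-δ→C 6  ⇒ total 21.
Compare {A, B}: total 29.
Compare {B, C}: total 47.

21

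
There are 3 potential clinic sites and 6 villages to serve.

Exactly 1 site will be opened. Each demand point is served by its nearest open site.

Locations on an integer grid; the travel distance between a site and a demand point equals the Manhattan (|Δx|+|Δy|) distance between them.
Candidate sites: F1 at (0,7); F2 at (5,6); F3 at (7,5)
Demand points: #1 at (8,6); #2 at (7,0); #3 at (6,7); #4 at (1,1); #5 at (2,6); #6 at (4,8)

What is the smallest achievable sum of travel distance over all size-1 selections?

Open {F2}.
  #1→F2 3, #2→F2 8, #3→F2 2, #4→F2 9, #5→F2 3, #6→F2 3  ⇒ total 28.
Compare {F3}: total 32.
Compare {F1}: total 44.

28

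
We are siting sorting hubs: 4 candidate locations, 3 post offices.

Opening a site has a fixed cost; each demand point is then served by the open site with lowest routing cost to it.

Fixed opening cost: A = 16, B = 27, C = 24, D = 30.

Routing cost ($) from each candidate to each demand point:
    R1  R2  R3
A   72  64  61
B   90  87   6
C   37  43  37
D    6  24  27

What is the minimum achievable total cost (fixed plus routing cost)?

87

Open {D}: assign each demand point to its cheapest open site.
  R1→D 6, R2→D 24, R3→D 27
  routing cost 57, fixed 30 → total 87.
Compare {B, D}: routing cost 36 + fixed 57 = 93.
Compare {A, D}: routing cost 57 + fixed 46 = 103.
Compare {A, B, D}: routing cost 36 + fixed 73 = 109.
All other subsets cost ≥ 93. Minimum total cost: 87.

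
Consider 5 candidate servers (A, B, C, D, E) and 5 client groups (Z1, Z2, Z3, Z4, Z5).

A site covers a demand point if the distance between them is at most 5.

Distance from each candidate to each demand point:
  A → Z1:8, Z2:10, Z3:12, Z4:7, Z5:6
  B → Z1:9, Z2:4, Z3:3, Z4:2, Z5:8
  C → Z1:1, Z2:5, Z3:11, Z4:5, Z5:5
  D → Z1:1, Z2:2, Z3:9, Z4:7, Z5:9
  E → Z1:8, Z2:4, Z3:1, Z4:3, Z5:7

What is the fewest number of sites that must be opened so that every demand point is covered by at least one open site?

Coverage sets (demand points within 5 of each site):
  A: {}
  B: {Z2, Z3, Z4}
  C: {Z1, Z2, Z4, Z5}
  D: {Z1, Z2}
  E: {Z2, Z3, Z4}
No single site covers all 5 demand points.
But {B, C} covers everything, so the minimum is 2.

2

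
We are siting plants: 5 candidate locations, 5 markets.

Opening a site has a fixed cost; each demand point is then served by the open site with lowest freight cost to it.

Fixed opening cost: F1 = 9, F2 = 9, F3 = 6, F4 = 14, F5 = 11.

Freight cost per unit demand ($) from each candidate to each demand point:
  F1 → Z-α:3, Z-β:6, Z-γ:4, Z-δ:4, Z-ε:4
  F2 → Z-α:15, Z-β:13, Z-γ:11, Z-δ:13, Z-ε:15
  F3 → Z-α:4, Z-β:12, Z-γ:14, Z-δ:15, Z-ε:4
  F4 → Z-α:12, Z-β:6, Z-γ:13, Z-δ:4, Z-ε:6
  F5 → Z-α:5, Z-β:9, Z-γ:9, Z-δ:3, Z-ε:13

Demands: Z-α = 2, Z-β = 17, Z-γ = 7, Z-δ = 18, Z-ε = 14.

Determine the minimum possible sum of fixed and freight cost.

Open {F1, F5}: assign each demand point to its cheapest open site.
  Z-α→F1 2×3=6, Z-β→F1 17×6=102, Z-γ→F1 7×4=28, Z-δ→F5 18×3=54, Z-ε→F1 14×4=56
  freight cost 246, fixed 20 → total 266.
Compare {F1, F3, F5}: freight cost 246 + fixed 26 = 272.
Compare {F1}: freight cost 264 + fixed 9 = 273.
Compare {F1, F2, F5}: freight cost 246 + fixed 29 = 275.
All other subsets cost ≥ 272. Minimum total cost: 266.

266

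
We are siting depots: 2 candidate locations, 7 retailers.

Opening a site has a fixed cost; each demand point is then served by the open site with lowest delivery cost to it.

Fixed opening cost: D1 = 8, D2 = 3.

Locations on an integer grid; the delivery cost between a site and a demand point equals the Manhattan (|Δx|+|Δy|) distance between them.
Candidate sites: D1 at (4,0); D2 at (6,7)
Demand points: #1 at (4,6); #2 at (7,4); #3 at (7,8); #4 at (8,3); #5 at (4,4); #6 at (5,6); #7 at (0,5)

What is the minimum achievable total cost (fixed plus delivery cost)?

33

Open {D2}: assign each demand point to its cheapest open site.
  #1→D2 3, #2→D2 4, #3→D2 2, #4→D2 6, #5→D2 5, #6→D2 2, #7→D2 8
  delivery cost 30, fixed 3 → total 33.
Compare {D1, D2}: delivery cost 29 + fixed 11 = 40.
Compare {D1}: delivery cost 51 + fixed 8 = 59.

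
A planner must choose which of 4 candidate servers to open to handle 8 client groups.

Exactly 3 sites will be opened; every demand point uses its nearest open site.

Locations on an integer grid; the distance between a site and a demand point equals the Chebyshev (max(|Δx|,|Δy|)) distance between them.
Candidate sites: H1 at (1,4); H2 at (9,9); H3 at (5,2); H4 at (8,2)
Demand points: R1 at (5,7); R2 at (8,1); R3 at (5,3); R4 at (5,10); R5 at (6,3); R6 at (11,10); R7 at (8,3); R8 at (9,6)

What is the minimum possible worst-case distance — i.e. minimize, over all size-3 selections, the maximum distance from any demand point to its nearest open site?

4

Open {H1, H2, H3}.
  Farthest demand point is R1 at distance 4 (to H1); all others are ≤ 4.
With {H1, H2, H4} the worst case is 4.
With {H2, H3, H4} the worst case is 4.
No size-3 selection achieves below 4.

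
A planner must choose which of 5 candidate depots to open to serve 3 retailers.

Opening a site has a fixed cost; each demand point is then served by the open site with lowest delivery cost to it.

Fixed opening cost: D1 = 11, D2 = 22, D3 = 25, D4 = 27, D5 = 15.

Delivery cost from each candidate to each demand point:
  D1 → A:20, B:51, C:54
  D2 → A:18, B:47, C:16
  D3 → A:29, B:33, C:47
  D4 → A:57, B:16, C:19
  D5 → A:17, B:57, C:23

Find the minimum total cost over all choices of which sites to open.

Open {D1, D4}: assign each demand point to its cheapest open site.
  A→D1 20, B→D4 16, C→D4 19
  delivery cost 55, fixed 38 → total 93.
Compare {D4, D5}: delivery cost 52 + fixed 42 = 94.
Compare {D2, D4}: delivery cost 50 + fixed 49 = 99.
Compare {D2}: delivery cost 81 + fixed 22 = 103.
All other subsets cost ≥ 94. Minimum total cost: 93.

93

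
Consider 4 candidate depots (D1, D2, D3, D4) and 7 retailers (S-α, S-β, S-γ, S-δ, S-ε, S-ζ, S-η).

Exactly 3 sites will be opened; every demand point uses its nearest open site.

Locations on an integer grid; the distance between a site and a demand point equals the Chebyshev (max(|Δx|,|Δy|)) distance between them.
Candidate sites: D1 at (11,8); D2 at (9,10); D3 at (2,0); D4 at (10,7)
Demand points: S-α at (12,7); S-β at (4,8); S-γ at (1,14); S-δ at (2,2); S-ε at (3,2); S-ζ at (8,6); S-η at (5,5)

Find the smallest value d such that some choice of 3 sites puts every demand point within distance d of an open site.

Open {D1, D2, D3}.
  Farthest demand point is S-γ at distance 8 (to D2); all others are ≤ 8.
With {D1, D2, D4} the worst case is 8.
With {D2, D3, D4} the worst case is 8.
No size-3 selection achieves below 8.

8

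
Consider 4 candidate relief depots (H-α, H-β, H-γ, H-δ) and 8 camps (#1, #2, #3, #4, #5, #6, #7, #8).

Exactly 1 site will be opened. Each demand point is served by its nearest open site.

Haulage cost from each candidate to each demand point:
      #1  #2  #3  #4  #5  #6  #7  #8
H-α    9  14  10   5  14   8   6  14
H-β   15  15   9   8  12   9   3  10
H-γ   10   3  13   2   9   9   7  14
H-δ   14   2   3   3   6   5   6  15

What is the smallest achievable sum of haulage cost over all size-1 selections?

Open {H-δ}.
  #1→H-δ 14, #2→H-δ 2, #3→H-δ 3, #4→H-δ 3, #5→H-δ 6, #6→H-δ 5, #7→H-δ 6, #8→H-δ 15  ⇒ total 54.
Compare {H-γ}: total 67.
Compare {H-α}: total 80.
No size-1 selection does better; minimum is 54.

54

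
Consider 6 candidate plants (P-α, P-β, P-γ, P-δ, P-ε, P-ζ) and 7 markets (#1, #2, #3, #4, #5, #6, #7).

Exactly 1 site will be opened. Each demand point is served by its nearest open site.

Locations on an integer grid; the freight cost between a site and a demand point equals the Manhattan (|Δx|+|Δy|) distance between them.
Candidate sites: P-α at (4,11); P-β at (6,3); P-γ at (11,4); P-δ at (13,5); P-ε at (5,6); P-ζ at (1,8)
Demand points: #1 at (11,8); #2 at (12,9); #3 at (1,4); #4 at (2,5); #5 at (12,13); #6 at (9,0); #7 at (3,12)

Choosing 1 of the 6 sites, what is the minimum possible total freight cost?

Open {P-ε}.
  #1→P-ε 8, #2→P-ε 10, #3→P-ε 6, #4→P-ε 4, #5→P-ε 14, #6→P-ε 10, #7→P-ε 8  ⇒ total 60.
Compare {P-γ}: total 62.
Compare {P-α}: total 66.
No size-1 selection does better; minimum is 60.

60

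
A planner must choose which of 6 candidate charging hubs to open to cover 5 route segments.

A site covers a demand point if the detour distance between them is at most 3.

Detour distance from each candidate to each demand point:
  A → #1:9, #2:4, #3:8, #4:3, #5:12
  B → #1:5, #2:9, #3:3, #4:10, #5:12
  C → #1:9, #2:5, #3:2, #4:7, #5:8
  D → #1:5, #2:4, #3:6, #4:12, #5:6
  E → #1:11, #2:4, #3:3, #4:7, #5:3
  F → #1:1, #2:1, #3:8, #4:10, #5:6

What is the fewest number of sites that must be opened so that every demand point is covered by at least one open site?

3

Coverage sets (demand points within 3 of each site):
  A: {#4}
  B: {#3}
  C: {#3}
  D: {}
  E: {#3, #5}
  F: {#1, #2}
No 2 sites suffice: every size-2 union leaves at least one demand point uncovered.
But {A, E, F} covers everything, so the minimum is 3.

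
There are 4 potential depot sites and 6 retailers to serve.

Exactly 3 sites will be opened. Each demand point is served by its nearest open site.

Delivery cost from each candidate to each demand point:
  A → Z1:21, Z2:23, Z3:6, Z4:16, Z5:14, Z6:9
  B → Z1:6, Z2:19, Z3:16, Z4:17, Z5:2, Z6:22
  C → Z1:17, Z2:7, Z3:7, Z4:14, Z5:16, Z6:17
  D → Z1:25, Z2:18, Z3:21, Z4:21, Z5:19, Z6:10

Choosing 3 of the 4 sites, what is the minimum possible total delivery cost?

44

Open {A, B, C}.
  Z1→B 6, Z2→C 7, Z3→A 6, Z4→C 14, Z5→B 2, Z6→A 9  ⇒ total 44.
Compare {B, C, D}: total 46.
Compare {A, B, D}: total 57.
No size-3 selection does better; minimum is 44.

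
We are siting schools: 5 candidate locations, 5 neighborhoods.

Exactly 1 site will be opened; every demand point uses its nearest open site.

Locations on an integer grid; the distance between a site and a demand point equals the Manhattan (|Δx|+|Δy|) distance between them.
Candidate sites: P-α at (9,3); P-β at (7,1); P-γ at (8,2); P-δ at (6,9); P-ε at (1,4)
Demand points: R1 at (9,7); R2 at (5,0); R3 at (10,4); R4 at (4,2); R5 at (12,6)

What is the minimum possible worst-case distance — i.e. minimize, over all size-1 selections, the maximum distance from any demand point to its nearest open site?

Open {P-α}.
  Farthest demand point is R2 at distance 7 (to P-α); all others are ≤ 7.
With {P-γ} the worst case is 8.
With {P-β} the worst case is 10.
No size-1 selection achieves below 7.

7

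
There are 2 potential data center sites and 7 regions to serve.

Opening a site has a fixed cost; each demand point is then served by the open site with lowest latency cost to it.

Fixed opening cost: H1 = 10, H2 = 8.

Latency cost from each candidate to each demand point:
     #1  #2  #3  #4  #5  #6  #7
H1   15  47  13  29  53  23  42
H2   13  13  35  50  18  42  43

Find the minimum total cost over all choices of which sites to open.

169

Open {H1, H2}: assign each demand point to its cheapest open site.
  #1→H2 13, #2→H2 13, #3→H1 13, #4→H1 29, #5→H2 18, #6→H1 23, #7→H1 42
  latency cost 151, fixed 18 → total 169.
Compare {H2}: latency cost 214 + fixed 8 = 222.
Compare {H1}: latency cost 222 + fixed 10 = 232.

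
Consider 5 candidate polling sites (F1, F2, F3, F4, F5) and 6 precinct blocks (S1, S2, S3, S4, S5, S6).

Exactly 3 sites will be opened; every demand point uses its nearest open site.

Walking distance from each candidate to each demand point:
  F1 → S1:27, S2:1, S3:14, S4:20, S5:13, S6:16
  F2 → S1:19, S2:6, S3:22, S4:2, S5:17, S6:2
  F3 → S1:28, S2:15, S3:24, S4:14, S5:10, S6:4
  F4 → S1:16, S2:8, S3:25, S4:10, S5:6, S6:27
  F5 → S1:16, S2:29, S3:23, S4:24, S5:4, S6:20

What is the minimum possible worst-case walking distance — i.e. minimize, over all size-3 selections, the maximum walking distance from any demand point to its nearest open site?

16

Open {F1, F2, F4}.
  Farthest demand point is S1 at walking distance 16 (to F4); all others are ≤ 16.
With {F1, F2, F5} the worst case is 16.
With {F1, F3, F4} the worst case is 16.
No size-3 selection achieves below 16.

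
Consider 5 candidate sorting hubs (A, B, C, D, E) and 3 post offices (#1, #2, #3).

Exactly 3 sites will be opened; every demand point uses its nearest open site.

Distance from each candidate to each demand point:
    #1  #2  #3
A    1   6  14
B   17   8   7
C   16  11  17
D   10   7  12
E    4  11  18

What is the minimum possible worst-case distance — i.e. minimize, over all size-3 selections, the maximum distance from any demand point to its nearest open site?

Open {A, B, C}.
  Farthest demand point is #3 at distance 7 (to B); all others are ≤ 7.
With {A, B, D} the worst case is 7.
With {A, B, E} the worst case is 7.
No size-3 selection achieves below 7.

7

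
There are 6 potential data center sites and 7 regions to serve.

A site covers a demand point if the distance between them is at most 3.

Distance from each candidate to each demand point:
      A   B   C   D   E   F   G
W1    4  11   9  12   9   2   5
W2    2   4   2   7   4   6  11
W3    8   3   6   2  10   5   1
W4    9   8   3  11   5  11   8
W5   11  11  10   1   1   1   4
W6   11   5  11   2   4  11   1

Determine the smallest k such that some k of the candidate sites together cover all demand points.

Coverage sets (demand points within 3 of each site):
  W1: {F}
  W2: {A, C}
  W3: {B, D, G}
  W4: {C}
  W5: {D, E, F}
  W6: {D, G}
No 2 sites suffice: every size-2 union leaves at least one demand point uncovered.
But {W2, W3, W5} covers everything, so the minimum is 3.

3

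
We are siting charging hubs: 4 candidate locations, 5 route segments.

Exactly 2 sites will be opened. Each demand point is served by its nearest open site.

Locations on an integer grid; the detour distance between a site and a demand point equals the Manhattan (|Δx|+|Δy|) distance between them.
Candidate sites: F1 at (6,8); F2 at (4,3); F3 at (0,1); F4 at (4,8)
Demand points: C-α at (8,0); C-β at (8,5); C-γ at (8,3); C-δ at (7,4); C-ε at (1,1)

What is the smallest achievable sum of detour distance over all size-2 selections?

Open {F2, F3}.
  C-α→F2 7, C-β→F2 6, C-γ→F2 4, C-δ→F2 4, C-ε→F3 1  ⇒ total 22.
Compare {F1, F2}: total 25.
Compare {F2, F4}: total 26.
No size-2 selection does better; minimum is 22.

22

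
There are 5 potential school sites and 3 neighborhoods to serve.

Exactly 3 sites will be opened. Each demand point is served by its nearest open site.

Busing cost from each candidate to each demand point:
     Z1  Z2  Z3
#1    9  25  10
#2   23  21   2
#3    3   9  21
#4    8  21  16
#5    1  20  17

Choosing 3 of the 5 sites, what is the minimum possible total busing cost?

12

Open {#2, #3, #5}.
  Z1→#5 1, Z2→#3 9, Z3→#2 2  ⇒ total 12.
Compare {#1, #2, #3}: total 14.
Compare {#2, #3, #4}: total 14.
No size-3 selection does better; minimum is 12.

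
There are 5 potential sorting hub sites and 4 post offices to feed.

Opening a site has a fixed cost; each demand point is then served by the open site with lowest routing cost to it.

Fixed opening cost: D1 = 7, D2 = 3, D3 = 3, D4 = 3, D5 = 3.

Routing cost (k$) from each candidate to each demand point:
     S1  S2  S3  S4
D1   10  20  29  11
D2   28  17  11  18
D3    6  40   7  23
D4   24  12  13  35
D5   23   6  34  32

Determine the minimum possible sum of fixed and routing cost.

43

Open {D1, D3, D5}: assign each demand point to its cheapest open site.
  S1→D3 6, S2→D5 6, S3→D3 7, S4→D1 11
  routing cost 30, fixed 13 → total 43.
Compare {D2, D3, D5}: routing cost 37 + fixed 9 = 46.
Compare {D1, D2, D3, D5}: routing cost 30 + fixed 16 = 46.
Compare {D1, D3, D4, D5}: routing cost 30 + fixed 16 = 46.
All other subsets cost ≥ 46. Minimum total cost: 43.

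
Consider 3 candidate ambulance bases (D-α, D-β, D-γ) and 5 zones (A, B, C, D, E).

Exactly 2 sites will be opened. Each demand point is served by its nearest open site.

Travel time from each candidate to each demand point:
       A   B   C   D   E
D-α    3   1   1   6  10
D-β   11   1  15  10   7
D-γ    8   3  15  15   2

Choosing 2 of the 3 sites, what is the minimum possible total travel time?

13

Open {D-α, D-γ}.
  A→D-α 3, B→D-α 1, C→D-α 1, D→D-α 6, E→D-γ 2  ⇒ total 13.
Compare {D-α, D-β}: total 18.
Compare {D-β, D-γ}: total 36.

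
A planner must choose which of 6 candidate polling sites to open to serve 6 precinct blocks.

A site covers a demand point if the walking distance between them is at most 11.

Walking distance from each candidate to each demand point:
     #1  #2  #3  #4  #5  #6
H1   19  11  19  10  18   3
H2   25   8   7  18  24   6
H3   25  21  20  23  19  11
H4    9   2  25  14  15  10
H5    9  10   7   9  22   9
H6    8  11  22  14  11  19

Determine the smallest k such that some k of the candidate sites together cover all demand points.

2

Coverage sets (demand points within 11 of each site):
  H1: {#2, #4, #6}
  H2: {#2, #3, #6}
  H3: {#6}
  H4: {#1, #2, #6}
  H5: {#1, #2, #3, #4, #6}
  H6: {#1, #2, #5}
No single site covers all 6 demand points.
But {H5, H6} covers everything, so the minimum is 2.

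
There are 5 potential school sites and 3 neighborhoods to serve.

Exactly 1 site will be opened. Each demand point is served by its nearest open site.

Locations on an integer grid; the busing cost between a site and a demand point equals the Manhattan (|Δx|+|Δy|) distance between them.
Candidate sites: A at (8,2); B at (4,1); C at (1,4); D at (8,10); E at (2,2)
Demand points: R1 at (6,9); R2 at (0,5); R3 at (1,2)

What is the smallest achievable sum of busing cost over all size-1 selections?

Open {C}.
  R1→C 10, R2→C 2, R3→C 2  ⇒ total 14.
Compare {E}: total 17.
Compare {B}: total 22.
No size-1 selection does better; minimum is 14.

14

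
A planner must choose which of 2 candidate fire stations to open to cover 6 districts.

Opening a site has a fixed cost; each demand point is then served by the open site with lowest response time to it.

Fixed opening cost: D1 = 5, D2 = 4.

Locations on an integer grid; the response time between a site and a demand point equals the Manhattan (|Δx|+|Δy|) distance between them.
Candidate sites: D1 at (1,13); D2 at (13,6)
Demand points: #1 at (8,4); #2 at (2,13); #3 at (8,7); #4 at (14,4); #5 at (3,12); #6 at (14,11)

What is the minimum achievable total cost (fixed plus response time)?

35

Open {D1, D2}: assign each demand point to its cheapest open site.
  #1→D2 7, #2→D1 1, #3→D2 6, #4→D2 3, #5→D1 3, #6→D2 6
  response time 26, fixed 9 → total 35.
Compare {D2}: response time 56 + fixed 4 = 60.
Compare {D1}: response time 70 + fixed 5 = 75.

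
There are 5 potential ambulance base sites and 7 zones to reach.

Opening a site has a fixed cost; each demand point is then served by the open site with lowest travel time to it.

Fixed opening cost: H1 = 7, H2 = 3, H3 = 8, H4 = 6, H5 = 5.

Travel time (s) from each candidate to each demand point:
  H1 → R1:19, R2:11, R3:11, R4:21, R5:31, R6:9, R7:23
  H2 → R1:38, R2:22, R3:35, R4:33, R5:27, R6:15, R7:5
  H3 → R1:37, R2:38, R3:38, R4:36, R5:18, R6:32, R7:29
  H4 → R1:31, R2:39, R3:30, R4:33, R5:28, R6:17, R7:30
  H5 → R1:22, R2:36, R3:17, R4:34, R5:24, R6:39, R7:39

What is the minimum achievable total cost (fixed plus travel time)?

112

Open {H1, H2, H3}: assign each demand point to its cheapest open site.
  R1→H1 19, R2→H1 11, R3→H1 11, R4→H1 21, R5→H3 18, R6→H1 9, R7→H2 5
  travel time 94, fixed 18 → total 112.
Compare {H1, H2}: travel time 103 + fixed 10 = 113.
Compare {H1, H2, H5}: travel time 100 + fixed 15 = 115.
Compare {H1, H2, H3, H5}: travel time 94 + fixed 23 = 117.
All other subsets cost ≥ 113. Minimum total cost: 112.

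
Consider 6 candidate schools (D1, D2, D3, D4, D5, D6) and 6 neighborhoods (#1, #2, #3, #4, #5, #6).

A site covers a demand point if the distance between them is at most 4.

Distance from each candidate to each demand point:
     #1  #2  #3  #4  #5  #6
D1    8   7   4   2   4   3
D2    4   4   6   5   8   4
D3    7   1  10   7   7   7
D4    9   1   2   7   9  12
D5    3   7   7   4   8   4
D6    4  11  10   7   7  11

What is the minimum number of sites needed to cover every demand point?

2

Coverage sets (demand points within 4 of each site):
  D1: {#3, #4, #5, #6}
  D2: {#1, #2, #6}
  D3: {#2}
  D4: {#2, #3}
  D5: {#1, #4, #6}
  D6: {#1}
No single site covers all 6 demand points.
But {D1, D2} covers everything, so the minimum is 2.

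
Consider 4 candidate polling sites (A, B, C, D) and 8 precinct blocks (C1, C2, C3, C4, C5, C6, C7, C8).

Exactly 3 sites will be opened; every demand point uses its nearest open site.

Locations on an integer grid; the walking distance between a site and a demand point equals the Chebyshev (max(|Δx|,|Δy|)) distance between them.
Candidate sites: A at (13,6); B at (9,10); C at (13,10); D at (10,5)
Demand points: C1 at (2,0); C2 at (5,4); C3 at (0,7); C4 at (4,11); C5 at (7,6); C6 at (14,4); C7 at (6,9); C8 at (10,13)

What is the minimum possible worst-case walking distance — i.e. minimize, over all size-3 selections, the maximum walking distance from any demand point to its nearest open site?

9

Open {A, B, D}.
  Farthest demand point is C3 at walking distance 9 (to B); all others are ≤ 9.
With {B, C, D} the worst case is 9.
With {A, B, C} the worst case is 10.
No size-3 selection achieves below 9.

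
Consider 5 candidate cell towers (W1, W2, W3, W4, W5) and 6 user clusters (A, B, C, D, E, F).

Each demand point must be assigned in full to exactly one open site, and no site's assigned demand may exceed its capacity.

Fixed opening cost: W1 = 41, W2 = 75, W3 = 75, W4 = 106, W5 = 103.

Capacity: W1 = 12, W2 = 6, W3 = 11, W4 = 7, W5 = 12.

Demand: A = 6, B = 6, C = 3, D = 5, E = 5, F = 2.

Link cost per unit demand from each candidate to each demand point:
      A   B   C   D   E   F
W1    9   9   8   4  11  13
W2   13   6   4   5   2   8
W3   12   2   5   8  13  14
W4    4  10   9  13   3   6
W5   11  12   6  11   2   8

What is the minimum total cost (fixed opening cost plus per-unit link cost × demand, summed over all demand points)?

330

Open {W1, W2, W3}; cheapest assignment that respects the capacities:
  W1 (cap 12, load 11): A, D — cost 6×9 + 5×4 = 74
  W2 (cap 6, load 5): E — cost 5×2 = 10
  W3 (cap 11, load 11): B, C, F — cost 6×2 + 3×5 + 2×14 = 55
  Shipping 139, fixed 191 → total 330.
  Any other capacity-feasible assignment to {W1, W2, W3} ships for at least 139.
Compare {W1, W3, W5}: its best feasible assignment gives total 346.
Compare {W1, W3, W4}: its best feasible assignment gives total 350.
Every other set of open sites that can feasibly serve all demand totals ≥ 346 even under its best assignment. Minimum: 330.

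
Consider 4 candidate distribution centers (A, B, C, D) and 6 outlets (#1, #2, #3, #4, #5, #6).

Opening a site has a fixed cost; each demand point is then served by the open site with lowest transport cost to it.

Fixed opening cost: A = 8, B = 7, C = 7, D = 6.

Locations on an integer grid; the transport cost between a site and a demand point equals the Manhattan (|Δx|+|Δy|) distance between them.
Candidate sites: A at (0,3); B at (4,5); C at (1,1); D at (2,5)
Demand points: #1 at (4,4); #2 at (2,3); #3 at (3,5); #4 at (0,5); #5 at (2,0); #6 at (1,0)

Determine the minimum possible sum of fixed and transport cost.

24

Open {C, D}: assign each demand point to its cheapest open site.
  #1→D 3, #2→D 2, #3→D 1, #4→D 2, #5→C 2, #6→C 1
  transport cost 11, fixed 13 → total 24.
Compare {D}: transport cost 19 + fixed 6 = 25.
Compare {B, C}: transport cost 12 + fixed 14 = 26.
Compare {B, C, D}: transport cost 9 + fixed 20 = 29.
All other subsets cost ≥ 25. Minimum total cost: 24.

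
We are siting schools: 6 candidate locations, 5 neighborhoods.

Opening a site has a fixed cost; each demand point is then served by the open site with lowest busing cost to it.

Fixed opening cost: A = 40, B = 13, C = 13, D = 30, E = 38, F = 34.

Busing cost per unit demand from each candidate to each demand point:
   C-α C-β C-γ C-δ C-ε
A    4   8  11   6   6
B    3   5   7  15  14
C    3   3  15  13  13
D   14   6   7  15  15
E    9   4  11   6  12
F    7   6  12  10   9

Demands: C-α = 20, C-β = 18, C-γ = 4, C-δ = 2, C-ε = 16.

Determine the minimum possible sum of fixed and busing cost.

Open {A, B, C}: assign each demand point to its cheapest open site.
  C-α→B 20×3=60, C-β→C 18×3=54, C-γ→B 4×7=28, C-δ→A 2×6=12, C-ε→A 16×6=96
  busing cost 250, fixed 66 → total 316.
Compare {A, C}: busing cost 266 + fixed 53 = 319.
Compare {A, C, D}: busing cost 250 + fixed 83 = 333.
Compare {A, B}: busing cost 286 + fixed 53 = 339.
All other subsets cost ≥ 319. Minimum total cost: 316.

316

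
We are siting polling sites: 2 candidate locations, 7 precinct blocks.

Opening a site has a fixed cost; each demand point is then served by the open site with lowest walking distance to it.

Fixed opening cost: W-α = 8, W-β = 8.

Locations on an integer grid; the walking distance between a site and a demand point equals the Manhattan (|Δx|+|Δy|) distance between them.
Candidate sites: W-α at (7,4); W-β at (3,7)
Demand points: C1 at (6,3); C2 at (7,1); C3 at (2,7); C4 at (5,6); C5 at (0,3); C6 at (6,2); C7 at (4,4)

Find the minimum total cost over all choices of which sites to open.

38

Open {W-α, W-β}: assign each demand point to its cheapest open site.
  C1→W-α 2, C2→W-α 3, C3→W-β 1, C4→W-β 3, C5→W-β 7, C6→W-α 3, C7→W-α 3
  walking distance 22, fixed 16 → total 38.
Compare {W-α}: walking distance 31 + fixed 8 = 39.
Compare {W-β}: walking distance 40 + fixed 8 = 48.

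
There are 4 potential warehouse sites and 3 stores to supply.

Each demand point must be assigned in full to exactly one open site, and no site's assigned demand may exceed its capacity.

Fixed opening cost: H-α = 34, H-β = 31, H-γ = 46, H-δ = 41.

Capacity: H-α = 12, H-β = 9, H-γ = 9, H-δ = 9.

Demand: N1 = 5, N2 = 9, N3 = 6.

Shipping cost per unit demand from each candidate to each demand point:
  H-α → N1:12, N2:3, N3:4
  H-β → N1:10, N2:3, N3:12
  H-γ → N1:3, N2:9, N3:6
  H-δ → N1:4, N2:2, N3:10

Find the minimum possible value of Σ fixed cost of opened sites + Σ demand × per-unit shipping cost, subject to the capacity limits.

Open {H-α, H-β}; cheapest assignment that respects the capacities:
  H-α (cap 12, load 11): N1, N3 — cost 5×12 + 6×4 = 84
  H-β (cap 9, load 9): N2 — cost 9×3 = 27
  Shipping 111, fixed 65 → total 176.
  Any other capacity-feasible assignment to {H-α, H-β} ships for at least 111.
Compare {H-α, H-δ}: its best feasible assignment gives total 177.
Compare {H-α, H-β, H-γ}: its best feasible assignment gives total 177.
Every other set of open sites that can feasibly serve all demand totals ≥ 177 even under its best assignment. Minimum: 176.

176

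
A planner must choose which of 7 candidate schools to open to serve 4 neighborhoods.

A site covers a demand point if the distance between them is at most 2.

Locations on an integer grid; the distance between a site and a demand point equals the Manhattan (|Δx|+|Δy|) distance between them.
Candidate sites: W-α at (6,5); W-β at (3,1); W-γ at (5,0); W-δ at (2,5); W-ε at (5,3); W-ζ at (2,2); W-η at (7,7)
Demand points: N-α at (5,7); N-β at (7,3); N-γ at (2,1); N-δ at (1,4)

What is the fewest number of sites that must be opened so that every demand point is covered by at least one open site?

Coverage sets (demand points within 2 of each site):
  W-α: {}
  W-β: {N-γ}
  W-γ: {}
  W-δ: {N-δ}
  W-ε: {N-β}
  W-ζ: {N-γ}
  W-η: {N-α}
No 3 sites suffice: every size-3 union leaves at least one demand point uncovered.
But {W-β, W-δ, W-ε, W-η} covers everything, so the minimum is 4.

4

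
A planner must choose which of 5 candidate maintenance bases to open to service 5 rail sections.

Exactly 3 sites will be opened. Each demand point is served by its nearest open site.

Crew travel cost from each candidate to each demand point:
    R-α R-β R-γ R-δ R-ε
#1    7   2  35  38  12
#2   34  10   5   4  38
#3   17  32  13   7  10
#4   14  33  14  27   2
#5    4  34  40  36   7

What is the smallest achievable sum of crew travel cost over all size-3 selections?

20

Open {#1, #2, #4}.
  R-α→#1 7, R-β→#1 2, R-γ→#2 5, R-δ→#2 4, R-ε→#4 2  ⇒ total 20.
Compare {#1, #2, #5}: total 22.
Compare {#2, #4, #5}: total 25.
No size-3 selection does better; minimum is 20.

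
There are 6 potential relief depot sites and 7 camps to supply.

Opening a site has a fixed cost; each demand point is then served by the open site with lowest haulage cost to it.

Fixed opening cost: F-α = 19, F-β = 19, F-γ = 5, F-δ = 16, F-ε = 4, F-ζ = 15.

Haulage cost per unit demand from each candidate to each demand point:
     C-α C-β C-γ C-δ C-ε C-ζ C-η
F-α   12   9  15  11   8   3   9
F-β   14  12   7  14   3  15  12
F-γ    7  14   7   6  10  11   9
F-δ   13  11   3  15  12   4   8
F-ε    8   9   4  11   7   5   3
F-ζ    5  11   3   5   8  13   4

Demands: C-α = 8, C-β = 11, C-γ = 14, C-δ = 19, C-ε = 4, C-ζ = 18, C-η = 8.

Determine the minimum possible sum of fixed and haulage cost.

420

Open {F-α, F-ε, F-ζ}: assign each demand point to its cheapest open site.
  C-α→F-ζ 8×5=40, C-β→F-α 11×9=99, C-γ→F-ζ 14×3=42, C-δ→F-ζ 19×5=95, C-ε→F-ε 4×7=28, C-ζ→F-α 18×3=54, C-η→F-ε 8×3=24
  haulage cost 382, fixed 38 → total 420.
Compare {F-α, F-β, F-ε, F-ζ}: haulage cost 366 + fixed 57 = 423.
Compare {F-α, F-γ, F-ε, F-ζ}: haulage cost 382 + fixed 43 = 425.
Compare {F-α, F-β, F-ζ}: haulage cost 374 + fixed 53 = 427.
All other subsets cost ≥ 423. Minimum total cost: 420.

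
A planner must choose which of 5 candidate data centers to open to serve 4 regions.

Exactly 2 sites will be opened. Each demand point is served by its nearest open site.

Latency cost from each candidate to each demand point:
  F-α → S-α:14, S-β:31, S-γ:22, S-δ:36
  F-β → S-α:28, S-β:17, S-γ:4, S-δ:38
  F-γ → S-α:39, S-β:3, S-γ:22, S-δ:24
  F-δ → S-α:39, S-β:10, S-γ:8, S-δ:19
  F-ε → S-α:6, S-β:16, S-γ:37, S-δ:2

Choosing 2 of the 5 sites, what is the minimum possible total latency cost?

26

Open {F-δ, F-ε}.
  S-α→F-ε 6, S-β→F-δ 10, S-γ→F-δ 8, S-δ→F-ε 2  ⇒ total 26.
Compare {F-β, F-ε}: total 28.
Compare {F-γ, F-ε}: total 33.
No size-2 selection does better; minimum is 26.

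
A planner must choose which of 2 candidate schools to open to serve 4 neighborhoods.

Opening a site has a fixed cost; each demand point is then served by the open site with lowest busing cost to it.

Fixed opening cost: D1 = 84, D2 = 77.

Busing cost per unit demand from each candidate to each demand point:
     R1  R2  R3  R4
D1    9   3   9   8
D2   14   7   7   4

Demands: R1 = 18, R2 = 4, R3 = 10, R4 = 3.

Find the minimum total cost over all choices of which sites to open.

Open {D1}: assign each demand point to its cheapest open site.
  R1→D1 18×9=162, R2→D1 4×3=12, R3→D1 10×9=90, R4→D1 3×8=24
  busing cost 288, fixed 84 → total 372.
Compare {D1, D2}: busing cost 256 + fixed 161 = 417.
Compare {D2}: busing cost 362 + fixed 77 = 439.

372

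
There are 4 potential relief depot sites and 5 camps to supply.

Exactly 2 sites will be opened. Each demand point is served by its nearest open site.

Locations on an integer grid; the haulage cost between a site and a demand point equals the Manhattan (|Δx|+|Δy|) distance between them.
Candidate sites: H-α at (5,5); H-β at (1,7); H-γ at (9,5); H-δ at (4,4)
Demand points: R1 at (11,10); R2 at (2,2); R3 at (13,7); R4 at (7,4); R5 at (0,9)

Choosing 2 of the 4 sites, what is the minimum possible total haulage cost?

Open {H-β, H-γ}.
  R1→H-γ 7, R2→H-β 6, R3→H-γ 6, R4→H-γ 3, R5→H-β 3  ⇒ total 25.
Compare {H-γ, H-δ}: total 29.
Compare {H-α, H-γ}: total 31.
No size-2 selection does better; minimum is 25.

25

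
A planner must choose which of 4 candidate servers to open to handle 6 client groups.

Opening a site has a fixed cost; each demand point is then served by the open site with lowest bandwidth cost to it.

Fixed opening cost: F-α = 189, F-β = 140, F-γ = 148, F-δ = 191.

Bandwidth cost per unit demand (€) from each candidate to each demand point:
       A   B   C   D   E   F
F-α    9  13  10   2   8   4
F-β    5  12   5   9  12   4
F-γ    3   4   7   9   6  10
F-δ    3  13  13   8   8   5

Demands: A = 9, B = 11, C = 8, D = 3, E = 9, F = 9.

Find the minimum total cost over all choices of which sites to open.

446

Open {F-γ}: assign each demand point to its cheapest open site.
  A→F-γ 9×3=27, B→F-γ 11×4=44, C→F-γ 8×7=56, D→F-γ 3×9=27, E→F-γ 9×6=54, F→F-γ 9×10=90
  bandwidth cost 298, fixed 148 → total 446.
Compare {F-β, F-γ}: bandwidth cost 228 + fixed 288 = 516.
Compare {F-β}: bandwidth cost 388 + fixed 140 = 528.
Compare {F-α, F-γ}: bandwidth cost 223 + fixed 337 = 560.
All other subsets cost ≥ 516. Minimum total cost: 446.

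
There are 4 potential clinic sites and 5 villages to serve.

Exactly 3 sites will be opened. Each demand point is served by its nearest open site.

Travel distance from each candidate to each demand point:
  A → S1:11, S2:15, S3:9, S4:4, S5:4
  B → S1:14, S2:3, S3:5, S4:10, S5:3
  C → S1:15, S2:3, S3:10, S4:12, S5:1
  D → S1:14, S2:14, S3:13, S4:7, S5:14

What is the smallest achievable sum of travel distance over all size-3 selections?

24

Open {A, B, C}.
  S1→A 11, S2→B 3, S3→B 5, S4→A 4, S5→C 1  ⇒ total 24.
Compare {A, B, D}: total 26.
Compare {A, C, D}: total 28.
No size-3 selection does better; minimum is 24.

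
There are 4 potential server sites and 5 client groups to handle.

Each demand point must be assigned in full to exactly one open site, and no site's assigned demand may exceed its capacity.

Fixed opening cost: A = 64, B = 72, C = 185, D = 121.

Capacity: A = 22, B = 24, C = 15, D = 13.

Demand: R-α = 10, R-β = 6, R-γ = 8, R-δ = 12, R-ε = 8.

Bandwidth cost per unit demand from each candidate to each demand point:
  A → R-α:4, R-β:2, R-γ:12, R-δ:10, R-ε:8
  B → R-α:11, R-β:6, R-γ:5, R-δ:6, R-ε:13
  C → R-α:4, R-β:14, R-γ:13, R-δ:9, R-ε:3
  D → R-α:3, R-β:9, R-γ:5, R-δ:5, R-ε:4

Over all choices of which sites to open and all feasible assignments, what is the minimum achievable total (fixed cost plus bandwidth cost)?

Open {A, B, D}; cheapest assignment that respects the capacities:
  A (cap 22, load 16): R-α, R-β — cost 10×4 + 6×2 = 52
  B (cap 24, load 20): R-γ, R-δ — cost 8×5 + 12×6 = 112
  D (cap 13, load 8): R-ε — cost 8×4 = 32
  Shipping 196, fixed 257 → total 453.
  Any other capacity-feasible assignment to {A, B, D} ships for at least 196.
Compare {A, B}: its best feasible assignment gives total 476.
Compare {A, B, C}: its best feasible assignment gives total 509.
Every other set of open sites that can feasibly serve all demand totals ≥ 476 even under its best assignment. Minimum: 453.

453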